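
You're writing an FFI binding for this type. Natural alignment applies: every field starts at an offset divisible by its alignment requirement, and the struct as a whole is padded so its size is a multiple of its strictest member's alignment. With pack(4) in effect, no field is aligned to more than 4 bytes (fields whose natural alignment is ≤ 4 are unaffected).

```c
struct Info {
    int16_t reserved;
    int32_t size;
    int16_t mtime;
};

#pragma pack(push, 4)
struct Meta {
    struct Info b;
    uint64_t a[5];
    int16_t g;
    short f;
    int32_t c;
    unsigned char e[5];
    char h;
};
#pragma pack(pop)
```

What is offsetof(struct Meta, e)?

Info: 0..2  reserved  (2B, 2-aligned); 2..4  -- padding (2B); 4..8  size  (4B, 4-aligned); 8..10  mtime  (2B, 2-aligned); 10..12  -- tail padding (2B); sizeof = 12, alignof = 4
0..12  b  (12B, 4-aligned)
12..52  a  (40B, 4-aligned)
52..54  g  (2B, 2-aligned)
54..56  f  (2B, 2-aligned)
56..60  c  (4B, 4-aligned)
60..65  e  (5B, 1-aligned)

60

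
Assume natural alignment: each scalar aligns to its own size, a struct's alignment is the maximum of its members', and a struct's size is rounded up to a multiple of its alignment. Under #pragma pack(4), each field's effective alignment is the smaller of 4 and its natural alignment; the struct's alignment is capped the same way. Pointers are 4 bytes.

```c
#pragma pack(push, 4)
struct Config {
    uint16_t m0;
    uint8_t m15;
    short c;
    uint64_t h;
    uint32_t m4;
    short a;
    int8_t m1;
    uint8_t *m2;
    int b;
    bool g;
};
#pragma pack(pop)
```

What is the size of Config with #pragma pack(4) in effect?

36

0..2  m0  (2B, 2-aligned)
2..3  m15  (1B, 1-aligned)
3..4  -- padding (1B)
4..6  c  (2B, 2-aligned)
6..8  -- padding (2B)
8..16  h  (8B, 4-aligned)
16..20  m4  (4B, 4-aligned)
20..22  a  (2B, 2-aligned)
22..23  m1  (1B, 1-aligned)
23..24  -- padding (1B)
24..28  m2  (4B, 4-aligned)
28..32  b  (4B, 4-aligned)
32..33  g  (1B, 1-aligned)
33..36  -- tail padding (3B)
sizeof = 36, alignof = 4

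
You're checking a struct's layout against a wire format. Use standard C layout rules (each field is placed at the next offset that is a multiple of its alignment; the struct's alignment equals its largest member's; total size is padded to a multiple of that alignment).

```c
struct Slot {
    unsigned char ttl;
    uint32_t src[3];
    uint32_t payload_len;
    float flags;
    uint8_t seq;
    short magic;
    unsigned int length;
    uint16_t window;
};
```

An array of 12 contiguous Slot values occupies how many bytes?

432

ttl at 0 (size 1, align 1) → ends 1
pad 3 to align 4 for src
src at 4 (size 12, align 4) → ends 16
payload_len at 16 (size 4, align 4) → ends 20
flags at 20 (size 4, align 4) → ends 24
seq at 24 (size 1, align 1) → ends 25
pad 1 to align 2 for magic
magic at 26 (size 2, align 2) → ends 28
length at 28 (size 4, align 4) → ends 32
window at 32 (size 2, align 2) → ends 34
tail pad 2 to reach multiple of 4
total 36 bytes, alignment 4
array of 12: 12 × 36 = 432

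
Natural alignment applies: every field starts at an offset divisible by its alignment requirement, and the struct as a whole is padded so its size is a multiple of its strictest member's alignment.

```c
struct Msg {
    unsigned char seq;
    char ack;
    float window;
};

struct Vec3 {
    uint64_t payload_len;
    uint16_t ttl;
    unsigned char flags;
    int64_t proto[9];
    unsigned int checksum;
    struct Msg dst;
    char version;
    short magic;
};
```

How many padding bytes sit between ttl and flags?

Msg: @0: seq [1B, align 1] → 1; @1: ack [1B, align 1] → 2; +2 pad (align 4); @4: window [4B, align 4] → 8; size 8, align 4
@0: payload_len [8B, align 8] → 8
@8: ttl [2B, align 2] → 10
@10: flags [1B, align 1] → 11

0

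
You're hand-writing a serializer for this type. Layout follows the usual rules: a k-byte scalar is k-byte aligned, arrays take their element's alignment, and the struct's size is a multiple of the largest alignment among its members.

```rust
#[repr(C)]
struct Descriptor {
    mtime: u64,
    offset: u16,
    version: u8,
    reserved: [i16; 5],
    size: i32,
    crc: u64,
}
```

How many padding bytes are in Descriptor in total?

@0: mtime [8B, align 8] → 8
@8: offset [2B, align 2] → 10
@10: version [1B, align 1] → 11
+1 pad (align 2)
@12: reserved [10B, align 2] → 22
+2 pad (align 4)
@24: size [4B, align 4] → 28
+4 pad (align 8)
@32: crc [8B, align 8] → 40
size 40, align 8
data bytes 33, size 40 → padding 7

7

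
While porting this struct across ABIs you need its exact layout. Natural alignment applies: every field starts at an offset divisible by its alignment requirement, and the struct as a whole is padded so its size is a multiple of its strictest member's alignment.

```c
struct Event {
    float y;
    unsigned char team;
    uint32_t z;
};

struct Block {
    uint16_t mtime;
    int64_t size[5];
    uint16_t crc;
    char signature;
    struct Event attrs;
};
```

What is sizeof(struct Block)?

Event: y at 0 (size 4, align 4) → ends 4; team at 4 (size 1, align 1) → ends 5; pad 3 to align 4 for z; z at 8 (size 4, align 4) → ends 12; total 12 bytes, alignment 4
mtime at 0 (size 2, align 2) → ends 2
pad 6 to align 8 for size
size at 8 (size 40, align 8) → ends 48
crc at 48 (size 2, align 2) → ends 50
signature at 50 (size 1, align 1) → ends 51
pad 1 to align 4 for attrs
attrs at 52 (size 12, align 4) → ends 64
total 64 bytes, alignment 8

64 bytes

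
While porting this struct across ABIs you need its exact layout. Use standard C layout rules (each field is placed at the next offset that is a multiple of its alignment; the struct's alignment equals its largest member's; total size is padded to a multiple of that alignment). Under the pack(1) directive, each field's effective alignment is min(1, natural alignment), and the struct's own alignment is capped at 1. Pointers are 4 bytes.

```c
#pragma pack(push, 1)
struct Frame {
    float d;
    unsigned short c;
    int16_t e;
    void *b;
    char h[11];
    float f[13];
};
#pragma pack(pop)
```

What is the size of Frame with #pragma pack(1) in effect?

0..4  d  (4B, 1-aligned)
4..6  c  (2B, 1-aligned)
6..8  e  (2B, 1-aligned)
8..12  b  (4B, 1-aligned)
12..23  h  (11B, 1-aligned)
23..75  f  (52B, 1-aligned)
sizeof = 75, alignof = 1

75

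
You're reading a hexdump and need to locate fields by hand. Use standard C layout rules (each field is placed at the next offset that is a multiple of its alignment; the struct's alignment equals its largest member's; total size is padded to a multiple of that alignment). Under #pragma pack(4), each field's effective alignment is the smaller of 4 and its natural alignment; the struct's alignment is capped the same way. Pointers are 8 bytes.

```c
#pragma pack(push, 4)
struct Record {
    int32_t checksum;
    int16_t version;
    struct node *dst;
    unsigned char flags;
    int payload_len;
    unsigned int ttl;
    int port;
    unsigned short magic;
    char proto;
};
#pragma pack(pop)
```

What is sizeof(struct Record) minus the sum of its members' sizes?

6

@0: checksum [4B, align 4] → 4
@4: version [2B, align 2] → 6
+2 pad (align 4)
@8: dst [8B, align 4] → 16
@16: flags [1B, align 1] → 17
+3 pad (align 4)
@20: payload_len [4B, align 4] → 24
@24: ttl [4B, align 4] → 28
@28: port [4B, align 4] → 32
@32: magic [2B, align 2] → 34
@34: proto [1B, align 1] → 35
+1 tail pad (align 4)
size 36, align 4
data bytes 30, size 36 → padding 6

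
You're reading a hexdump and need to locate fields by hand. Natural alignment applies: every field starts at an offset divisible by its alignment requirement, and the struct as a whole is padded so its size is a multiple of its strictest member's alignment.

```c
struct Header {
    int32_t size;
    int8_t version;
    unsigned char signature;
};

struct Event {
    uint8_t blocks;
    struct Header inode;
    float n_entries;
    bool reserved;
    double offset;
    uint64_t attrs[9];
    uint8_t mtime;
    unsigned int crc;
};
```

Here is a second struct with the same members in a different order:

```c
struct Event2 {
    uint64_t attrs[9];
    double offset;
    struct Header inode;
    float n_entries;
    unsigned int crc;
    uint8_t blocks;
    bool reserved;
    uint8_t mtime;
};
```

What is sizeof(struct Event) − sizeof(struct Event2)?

8

Header: 0..4  size  (4B, 4-aligned); 4..5  version  (1B, 1-aligned); 5..6  signature  (1B, 1-aligned); 6..8  -- tail padding (2B); sizeof = 8, alignof = 4
0..1  blocks  (1B, 1-aligned)
1..4  -- padding (3B)
4..12  inode  (8B, 4-aligned)
12..16  n_entries  (4B, 4-aligned)
16..17  reserved  (1B, 1-aligned)
17..24  -- padding (7B)
24..32  offset  (8B, 8-aligned)
32..104  attrs  (72B, 8-aligned)
104..105  mtime  (1B, 1-aligned)
105..108  -- padding (3B)
108..112  crc  (4B, 4-aligned)
sizeof = 112, alignof = 8
— Event2 —
0..72  attrs  (72B, 8-aligned)
72..80  offset  (8B, 8-aligned)
80..88  inode  (8B, 4-aligned)
88..92  n_entries  (4B, 4-aligned)
92..96  crc  (4B, 4-aligned)
96..97  blocks  (1B, 1-aligned)
97..98  reserved  (1B, 1-aligned)
98..99  mtime  (1B, 1-aligned)
99..104  -- tail padding (5B)
sizeof = 104, alignof = 8
112 − 104 = 8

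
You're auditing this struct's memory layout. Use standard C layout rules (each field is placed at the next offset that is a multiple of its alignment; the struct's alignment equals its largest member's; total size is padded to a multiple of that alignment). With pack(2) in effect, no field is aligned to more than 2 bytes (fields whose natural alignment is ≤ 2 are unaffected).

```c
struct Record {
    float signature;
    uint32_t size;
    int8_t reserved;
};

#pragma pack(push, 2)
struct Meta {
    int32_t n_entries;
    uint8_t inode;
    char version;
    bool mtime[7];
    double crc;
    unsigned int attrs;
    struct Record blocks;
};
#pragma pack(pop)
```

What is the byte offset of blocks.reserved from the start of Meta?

34

Record: signature at 0 (size 4, align 4) → ends 4; size at 4 (size 4, align 4) → ends 8; reserved at 8 (size 1, align 1) → ends 9; tail pad 3 to reach multiple of 4; total 12 bytes, alignment 4
n_entries at 0 (size 4, align 2) → ends 4
inode at 4 (size 1, align 1) → ends 5
version at 5 (size 1, align 1) → ends 6
mtime at 6 (size 7, align 1) → ends 13
pad 1 to align 2 for crc
crc at 14 (size 8, align 2) → ends 22
attrs at 22 (size 4, align 2) → ends 26
blocks at 26 (size 12, align 2) → ends 38
within Record: reserved at 8
26 + 8 = 34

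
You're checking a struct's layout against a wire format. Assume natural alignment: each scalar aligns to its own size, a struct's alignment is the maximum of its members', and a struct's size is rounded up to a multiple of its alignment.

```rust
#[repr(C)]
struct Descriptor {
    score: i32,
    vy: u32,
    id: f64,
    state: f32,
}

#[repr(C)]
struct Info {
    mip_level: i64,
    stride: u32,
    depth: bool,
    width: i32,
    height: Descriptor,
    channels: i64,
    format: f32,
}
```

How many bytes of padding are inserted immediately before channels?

Descriptor: 0..4  score  (4B, 4-aligned); 4..8  vy  (4B, 4-aligned); 8..16  id  (8B, 8-aligned); 16..20  state  (4B, 4-aligned); 20..24  -- tail padding (4B); sizeof = 24, alignof = 8
0..8  mip_level  (8B, 8-aligned)
8..12  stride  (4B, 4-aligned)
12..13  depth  (1B, 1-aligned)
13..16  -- padding (3B)
16..20  width  (4B, 4-aligned)
20..24  -- padding (4B)
24..48  height  (24B, 8-aligned)
48..56  channels  (8B, 8-aligned)

0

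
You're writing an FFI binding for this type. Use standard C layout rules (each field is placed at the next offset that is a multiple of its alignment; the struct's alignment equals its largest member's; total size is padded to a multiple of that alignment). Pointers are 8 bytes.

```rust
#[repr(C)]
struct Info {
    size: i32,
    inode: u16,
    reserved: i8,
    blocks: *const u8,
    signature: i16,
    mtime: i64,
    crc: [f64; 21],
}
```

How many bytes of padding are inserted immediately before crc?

size at 0 (size 4, align 4) → ends 4
inode at 4 (size 2, align 2) → ends 6
reserved at 6 (size 1, align 1) → ends 7
pad 1 to align 8 for blocks
blocks at 8 (size 8, align 8) → ends 16
signature at 16 (size 2, align 2) → ends 18
pad 6 to align 8 for mtime
mtime at 24 (size 8, align 8) → ends 32
crc at 32 (size 168, align 8) → ends 200

0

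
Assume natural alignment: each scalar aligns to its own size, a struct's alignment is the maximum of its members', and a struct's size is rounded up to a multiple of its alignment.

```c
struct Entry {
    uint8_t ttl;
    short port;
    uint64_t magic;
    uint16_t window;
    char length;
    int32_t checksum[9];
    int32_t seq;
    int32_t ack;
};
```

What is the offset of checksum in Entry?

20

@0: ttl [1B, align 1] → 1
+1 pad (align 2)
@2: port [2B, align 2] → 4
+4 pad (align 8)
@8: magic [8B, align 8] → 16
@16: window [2B, align 2] → 18
@18: length [1B, align 1] → 19
+1 pad (align 4)
@20: checksum [36B, align 4] → 56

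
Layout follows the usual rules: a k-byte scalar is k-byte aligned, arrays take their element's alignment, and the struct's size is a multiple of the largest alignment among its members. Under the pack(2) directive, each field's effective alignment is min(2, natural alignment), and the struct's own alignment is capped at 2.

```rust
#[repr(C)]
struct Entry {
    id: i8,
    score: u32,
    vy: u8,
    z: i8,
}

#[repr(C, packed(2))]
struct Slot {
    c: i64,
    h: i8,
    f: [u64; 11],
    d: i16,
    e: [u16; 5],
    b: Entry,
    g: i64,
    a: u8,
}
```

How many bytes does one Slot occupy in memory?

132

Entry: @0: id [1B, align 1] → 1; +3 pad (align 4); @4: score [4B, align 4] → 8; @8: vy [1B, align 1] → 9; @9: z [1B, align 1] → 10; +2 tail pad (align 4); size 12, align 4
@0: c [8B, align 2] → 8
@8: h [1B, align 1] → 9
+1 pad (align 2)
@10: f [88B, align 2] → 98
@98: d [2B, align 2] → 100
@100: e [10B, align 2] → 110
@110: b [12B, align 2] → 122
@122: g [8B, align 2] → 130
@130: a [1B, align 1] → 131
+1 tail pad (align 2)
size 132, align 2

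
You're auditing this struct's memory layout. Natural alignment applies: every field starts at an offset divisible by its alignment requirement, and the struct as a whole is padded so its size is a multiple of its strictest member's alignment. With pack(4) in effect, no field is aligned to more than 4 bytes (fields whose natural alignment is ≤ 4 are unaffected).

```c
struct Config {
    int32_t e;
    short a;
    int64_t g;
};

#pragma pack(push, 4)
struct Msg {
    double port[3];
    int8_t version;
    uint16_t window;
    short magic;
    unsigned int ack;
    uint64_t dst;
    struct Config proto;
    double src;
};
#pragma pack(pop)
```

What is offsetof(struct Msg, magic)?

Config: 0..4  e  (4B, 4-aligned); 4..6  a  (2B, 2-aligned); 6..8  -- padding (2B); 8..16  g  (8B, 8-aligned); sizeof = 16, alignof = 8
0..24  port  (24B, 4-aligned)
24..25  version  (1B, 1-aligned)
25..26  -- padding (1B)
26..28  window  (2B, 2-aligned)
28..30  magic  (2B, 2-aligned)

28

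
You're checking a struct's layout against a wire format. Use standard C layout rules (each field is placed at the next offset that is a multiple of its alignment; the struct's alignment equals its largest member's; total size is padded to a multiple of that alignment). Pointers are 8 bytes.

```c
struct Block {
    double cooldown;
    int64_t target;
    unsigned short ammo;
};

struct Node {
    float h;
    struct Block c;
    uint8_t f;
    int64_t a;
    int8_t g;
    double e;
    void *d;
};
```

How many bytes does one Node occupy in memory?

72

Block: 0..8  cooldown  (8B, 8-aligned); 8..16  target  (8B, 8-aligned); 16..18  ammo  (2B, 2-aligned); 18..24  -- tail padding (6B); sizeof = 24, alignof = 8
0..4  h  (4B, 4-aligned)
4..8  -- padding (4B)
8..32  c  (24B, 8-aligned)
32..33  f  (1B, 1-aligned)
33..40  -- padding (7B)
40..48  a  (8B, 8-aligned)
48..49  g  (1B, 1-aligned)
49..56  -- padding (7B)
56..64  e  (8B, 8-aligned)
64..72  d  (8B, 8-aligned)
sizeof = 72, alignof = 8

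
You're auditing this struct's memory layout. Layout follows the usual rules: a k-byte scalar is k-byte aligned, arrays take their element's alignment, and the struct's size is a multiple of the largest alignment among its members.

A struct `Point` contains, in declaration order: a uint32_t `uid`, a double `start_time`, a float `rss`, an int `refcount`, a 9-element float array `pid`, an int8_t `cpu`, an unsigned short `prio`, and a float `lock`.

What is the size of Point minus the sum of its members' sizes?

@0: uid [4B, align 4] → 4
+4 pad (align 8)
@8: start_time [8B, align 8] → 16
@16: rss [4B, align 4] → 20
@20: refcount [4B, align 4] → 24
@24: pid [36B, align 4] → 60
@60: cpu [1B, align 1] → 61
+1 pad (align 2)
@62: prio [2B, align 2] → 64
@64: lock [4B, align 4] → 68
+4 tail pad (align 8)
size 72, align 8
data bytes 63, size 72 → padding 9

9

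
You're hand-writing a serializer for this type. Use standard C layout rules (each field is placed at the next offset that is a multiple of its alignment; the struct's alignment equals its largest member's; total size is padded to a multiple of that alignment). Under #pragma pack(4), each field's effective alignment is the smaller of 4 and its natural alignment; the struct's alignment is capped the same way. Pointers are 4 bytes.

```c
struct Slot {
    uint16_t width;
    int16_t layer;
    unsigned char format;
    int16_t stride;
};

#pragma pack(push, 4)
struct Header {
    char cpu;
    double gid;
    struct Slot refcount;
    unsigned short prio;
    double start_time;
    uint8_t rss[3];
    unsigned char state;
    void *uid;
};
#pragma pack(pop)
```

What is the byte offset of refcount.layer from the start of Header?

Slot: 0..2  width  (2B, 2-aligned); 2..4  layer  (2B, 2-aligned); 4..5  format  (1B, 1-aligned); 5..6  -- padding (1B); 6..8  stride  (2B, 2-aligned); sizeof = 8, alignof = 2
0..1  cpu  (1B, 1-aligned)
1..4  -- padding (3B)
4..12  gid  (8B, 4-aligned)
12..20  refcount  (8B, 2-aligned)
within Slot: layer at 2
12 + 2 = 14

14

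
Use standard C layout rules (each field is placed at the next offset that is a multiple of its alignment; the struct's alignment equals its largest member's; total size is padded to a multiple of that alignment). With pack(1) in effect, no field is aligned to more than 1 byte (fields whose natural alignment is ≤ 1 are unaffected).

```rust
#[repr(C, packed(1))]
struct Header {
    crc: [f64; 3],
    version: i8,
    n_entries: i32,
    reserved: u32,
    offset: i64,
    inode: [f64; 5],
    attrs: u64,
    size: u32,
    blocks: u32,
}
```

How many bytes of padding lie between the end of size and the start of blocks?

0

@0: crc [24B, align 1] → 24
@24: version [1B, align 1] → 25
@25: n_entries [4B, align 1] → 29
@29: reserved [4B, align 1] → 33
@33: offset [8B, align 1] → 41
@41: inode [40B, align 1] → 81
@81: attrs [8B, align 1] → 89
@89: size [4B, align 1] → 93
@93: blocks [4B, align 1] → 97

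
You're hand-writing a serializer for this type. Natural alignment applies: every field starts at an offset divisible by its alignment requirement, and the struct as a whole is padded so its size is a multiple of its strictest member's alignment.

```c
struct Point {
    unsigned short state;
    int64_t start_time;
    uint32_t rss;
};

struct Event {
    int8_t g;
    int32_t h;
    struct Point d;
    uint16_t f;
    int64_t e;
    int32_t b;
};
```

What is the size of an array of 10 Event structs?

Point: 0..2  state  (2B, 2-aligned); 2..8  -- padding (6B); 8..16  start_time  (8B, 8-aligned); 16..20  rss  (4B, 4-aligned); 20..24  -- tail padding (4B); sizeof = 24, alignof = 8
0..1  g  (1B, 1-aligned)
1..4  -- padding (3B)
4..8  h  (4B, 4-aligned)
8..32  d  (24B, 8-aligned)
32..34  f  (2B, 2-aligned)
34..40  -- padding (6B)
40..48  e  (8B, 8-aligned)
48..52  b  (4B, 4-aligned)
52..56  -- tail padding (4B)
sizeof = 56, alignof = 8
array of 10: 10 × 56 = 560

560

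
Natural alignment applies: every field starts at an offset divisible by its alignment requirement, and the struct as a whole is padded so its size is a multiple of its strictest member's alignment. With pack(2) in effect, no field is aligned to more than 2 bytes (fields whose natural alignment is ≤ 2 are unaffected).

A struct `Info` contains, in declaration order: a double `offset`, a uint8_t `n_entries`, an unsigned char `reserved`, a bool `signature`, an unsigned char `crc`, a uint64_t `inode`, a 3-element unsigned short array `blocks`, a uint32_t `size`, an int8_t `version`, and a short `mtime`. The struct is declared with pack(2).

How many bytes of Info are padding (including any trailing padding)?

1

@0: offset [8B, align 2] → 8
@8: n_entries [1B, align 1] → 9
@9: reserved [1B, align 1] → 10
@10: signature [1B, align 1] → 11
@11: crc [1B, align 1] → 12
@12: inode [8B, align 2] → 20
@20: blocks [6B, align 2] → 26
@26: size [4B, align 2] → 30
@30: version [1B, align 1] → 31
+1 pad (align 2)
@32: mtime [2B, align 2] → 34
size 34, align 2
data bytes 33, size 34 → padding 1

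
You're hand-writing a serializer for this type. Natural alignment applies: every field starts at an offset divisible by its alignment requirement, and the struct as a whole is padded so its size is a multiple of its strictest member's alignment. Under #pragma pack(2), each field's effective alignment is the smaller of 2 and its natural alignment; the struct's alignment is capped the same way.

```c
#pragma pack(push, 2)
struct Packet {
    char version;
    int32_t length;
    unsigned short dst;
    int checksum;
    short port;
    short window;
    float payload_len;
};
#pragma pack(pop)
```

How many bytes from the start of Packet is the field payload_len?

16

@0: version [1B, align 1] → 1
+1 pad (align 2)
@2: length [4B, align 2] → 6
@6: dst [2B, align 2] → 8
@8: checksum [4B, align 2] → 12
@12: port [2B, align 2] → 14
@14: window [2B, align 2] → 16
@16: payload_len [4B, align 2] → 20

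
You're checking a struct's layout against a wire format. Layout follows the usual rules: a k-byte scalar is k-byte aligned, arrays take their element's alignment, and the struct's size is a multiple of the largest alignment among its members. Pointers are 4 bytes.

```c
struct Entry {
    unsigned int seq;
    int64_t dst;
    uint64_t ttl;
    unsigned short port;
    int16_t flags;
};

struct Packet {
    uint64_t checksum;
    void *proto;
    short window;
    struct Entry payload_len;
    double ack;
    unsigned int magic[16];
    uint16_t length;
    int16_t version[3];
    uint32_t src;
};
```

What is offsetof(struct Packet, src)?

128

Entry: 0..4  seq  (4B, 4-aligned); 4..8  -- padding (4B); 8..16  dst  (8B, 8-aligned); 16..24  ttl  (8B, 8-aligned); 24..26  port  (2B, 2-aligned); 26..28  flags  (2B, 2-aligned); 28..32  -- tail padding (4B); sizeof = 32, alignof = 8
0..8  checksum  (8B, 8-aligned)
8..12  proto  (4B, 4-aligned)
12..14  window  (2B, 2-aligned)
14..16  -- padding (2B)
16..48  payload_len  (32B, 8-aligned)
48..56  ack  (8B, 8-aligned)
56..120  magic  (64B, 4-aligned)
120..122  length  (2B, 2-aligned)
122..128  version  (6B, 2-aligned)
128..132  src  (4B, 4-aligned)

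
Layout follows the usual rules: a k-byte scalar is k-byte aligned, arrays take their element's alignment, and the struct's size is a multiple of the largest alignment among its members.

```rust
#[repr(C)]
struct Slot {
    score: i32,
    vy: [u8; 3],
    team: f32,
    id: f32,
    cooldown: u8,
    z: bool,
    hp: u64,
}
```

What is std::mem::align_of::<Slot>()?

8

member alignments: score=4, vy=1, team=4, id=4, cooldown=1, z=1, hp=8
max = 8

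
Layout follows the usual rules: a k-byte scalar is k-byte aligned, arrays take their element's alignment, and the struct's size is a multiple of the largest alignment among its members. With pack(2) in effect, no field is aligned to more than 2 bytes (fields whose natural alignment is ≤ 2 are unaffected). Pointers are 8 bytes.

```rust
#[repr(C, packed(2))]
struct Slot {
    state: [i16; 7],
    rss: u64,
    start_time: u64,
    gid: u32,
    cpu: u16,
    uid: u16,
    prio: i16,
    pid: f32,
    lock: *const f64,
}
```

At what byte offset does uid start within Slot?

36

0..14  state  (14B, 2-aligned)
14..22  rss  (8B, 2-aligned)
22..30  start_time  (8B, 2-aligned)
30..34  gid  (4B, 2-aligned)
34..36  cpu  (2B, 2-aligned)
36..38  uid  (2B, 2-aligned)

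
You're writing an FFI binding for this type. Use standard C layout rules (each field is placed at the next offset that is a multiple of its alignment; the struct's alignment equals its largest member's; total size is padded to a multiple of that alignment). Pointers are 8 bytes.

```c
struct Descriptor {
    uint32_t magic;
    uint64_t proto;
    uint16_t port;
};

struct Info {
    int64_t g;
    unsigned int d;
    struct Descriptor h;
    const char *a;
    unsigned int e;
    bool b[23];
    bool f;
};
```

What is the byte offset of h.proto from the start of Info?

Descriptor: @0: magic [4B, align 4] → 4; +4 pad (align 8); @8: proto [8B, align 8] → 16; @16: port [2B, align 2] → 18; +6 tail pad (align 8); size 24, align 8
@0: g [8B, align 8] → 8
@8: d [4B, align 4] → 12
+4 pad (align 8)
@16: h [24B, align 8] → 40
within Descriptor: proto at 8
16 + 8 = 24

24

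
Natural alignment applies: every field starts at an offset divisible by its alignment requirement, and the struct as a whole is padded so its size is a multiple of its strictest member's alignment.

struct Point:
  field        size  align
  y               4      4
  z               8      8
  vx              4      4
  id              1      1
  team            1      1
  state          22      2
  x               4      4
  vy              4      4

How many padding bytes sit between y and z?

y at 0 (size 4, align 4) → ends 4
pad 4 to align 8 for z
z at 8 (size 8, align 8) → ends 16

4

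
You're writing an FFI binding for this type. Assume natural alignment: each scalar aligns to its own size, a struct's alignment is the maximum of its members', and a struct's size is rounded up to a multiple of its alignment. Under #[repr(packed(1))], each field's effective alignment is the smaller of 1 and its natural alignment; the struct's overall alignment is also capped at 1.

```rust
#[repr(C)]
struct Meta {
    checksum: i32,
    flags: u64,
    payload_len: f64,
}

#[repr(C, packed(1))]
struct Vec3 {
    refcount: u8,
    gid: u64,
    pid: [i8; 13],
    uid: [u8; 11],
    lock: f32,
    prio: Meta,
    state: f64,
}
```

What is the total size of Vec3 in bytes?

69 bytes

Meta: @0: checksum [4B, align 4] → 4; +4 pad (align 8); @8: flags [8B, align 8] → 16; @16: payload_len [8B, align 8] → 24; size 24, align 8
@0: refcount [1B, align 1] → 1
@1: gid [8B, align 1] → 9
@9: pid [13B, align 1] → 22
@22: uid [11B, align 1] → 33
@33: lock [4B, align 1] → 37
@37: prio [24B, align 1] → 61
@61: state [8B, align 1] → 69
size 69, align 1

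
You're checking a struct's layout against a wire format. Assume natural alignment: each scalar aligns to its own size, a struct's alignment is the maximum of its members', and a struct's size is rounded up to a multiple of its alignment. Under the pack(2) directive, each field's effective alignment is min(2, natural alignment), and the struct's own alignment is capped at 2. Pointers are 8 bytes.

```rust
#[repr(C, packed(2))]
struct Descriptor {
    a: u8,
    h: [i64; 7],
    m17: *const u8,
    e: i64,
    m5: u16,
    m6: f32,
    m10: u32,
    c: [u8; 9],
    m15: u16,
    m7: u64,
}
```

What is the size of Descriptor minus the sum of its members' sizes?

2

a at 0 (size 1, align 1) → ends 1
pad 1 to align 2 for h
h at 2 (size 56, align 2) → ends 58
m17 at 58 (size 8, align 2) → ends 66
e at 66 (size 8, align 2) → ends 74
m5 at 74 (size 2, align 2) → ends 76
m6 at 76 (size 4, align 2) → ends 80
m10 at 80 (size 4, align 2) → ends 84
c at 84 (size 9, align 1) → ends 93
pad 1 to align 2 for m15
m15 at 94 (size 2, align 2) → ends 96
m7 at 96 (size 8, align 2) → ends 104
total 104 bytes, alignment 2
data bytes 102, size 104 → padding 2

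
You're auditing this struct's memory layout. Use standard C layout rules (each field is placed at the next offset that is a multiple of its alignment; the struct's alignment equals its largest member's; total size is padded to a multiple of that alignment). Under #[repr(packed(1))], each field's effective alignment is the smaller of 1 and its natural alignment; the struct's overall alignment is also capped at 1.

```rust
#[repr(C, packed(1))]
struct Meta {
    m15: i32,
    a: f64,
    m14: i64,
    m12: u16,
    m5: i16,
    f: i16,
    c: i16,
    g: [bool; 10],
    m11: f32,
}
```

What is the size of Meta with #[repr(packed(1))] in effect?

42

0..4  m15  (4B, 1-aligned)
4..12  a  (8B, 1-aligned)
12..20  m14  (8B, 1-aligned)
20..22  m12  (2B, 1-aligned)
22..24  m5  (2B, 1-aligned)
24..26  f  (2B, 1-aligned)
26..28  c  (2B, 1-aligned)
28..38  g  (10B, 1-aligned)
38..42  m11  (4B, 1-aligned)
sizeof = 42, alignof = 1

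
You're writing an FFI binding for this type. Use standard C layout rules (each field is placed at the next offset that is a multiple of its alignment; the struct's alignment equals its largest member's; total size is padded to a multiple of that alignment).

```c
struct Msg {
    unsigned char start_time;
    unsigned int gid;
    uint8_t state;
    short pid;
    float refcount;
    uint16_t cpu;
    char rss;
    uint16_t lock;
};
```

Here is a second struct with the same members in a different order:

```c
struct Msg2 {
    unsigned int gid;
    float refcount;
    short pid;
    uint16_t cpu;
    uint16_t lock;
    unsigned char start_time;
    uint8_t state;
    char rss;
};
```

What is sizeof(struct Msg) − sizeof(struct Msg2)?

4

start_time at 0 (size 1, align 1) → ends 1
pad 3 to align 4 for gid
gid at 4 (size 4, align 4) → ends 8
state at 8 (size 1, align 1) → ends 9
pad 1 to align 2 for pid
pid at 10 (size 2, align 2) → ends 12
refcount at 12 (size 4, align 4) → ends 16
cpu at 16 (size 2, align 2) → ends 18
rss at 18 (size 1, align 1) → ends 19
pad 1 to align 2 for lock
lock at 20 (size 2, align 2) → ends 22
tail pad 2 to reach multiple of 4
total 24 bytes, alignment 4
— Msg2 —
gid at 0 (size 4, align 4) → ends 4
refcount at 4 (size 4, align 4) → ends 8
pid at 8 (size 2, align 2) → ends 10
cpu at 10 (size 2, align 2) → ends 12
lock at 12 (size 2, align 2) → ends 14
start_time at 14 (size 1, align 1) → ends 15
state at 15 (size 1, align 1) → ends 16
rss at 16 (size 1, align 1) → ends 17
tail pad 3 to reach multiple of 4
total 20 bytes, alignment 4
24 − 20 = 4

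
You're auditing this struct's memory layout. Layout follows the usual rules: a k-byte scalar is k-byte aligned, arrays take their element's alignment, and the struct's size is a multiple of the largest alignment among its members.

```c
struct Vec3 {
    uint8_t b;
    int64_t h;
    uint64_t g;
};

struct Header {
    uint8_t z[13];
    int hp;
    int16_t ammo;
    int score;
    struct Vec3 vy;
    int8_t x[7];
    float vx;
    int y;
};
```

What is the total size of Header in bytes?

72

Vec3: b at 0 (size 1, align 1) → ends 1; pad 7 to align 8 for h; h at 8 (size 8, align 8) → ends 16; g at 16 (size 8, align 8) → ends 24; total 24 bytes, alignment 8
z at 0 (size 13, align 1) → ends 13
pad 3 to align 4 for hp
hp at 16 (size 4, align 4) → ends 20
ammo at 20 (size 2, align 2) → ends 22
pad 2 to align 4 for score
score at 24 (size 4, align 4) → ends 28
pad 4 to align 8 for vy
vy at 32 (size 24, align 8) → ends 56
x at 56 (size 7, align 1) → ends 63
pad 1 to align 4 for vx
vx at 64 (size 4, align 4) → ends 68
y at 68 (size 4, align 4) → ends 72
total 72 bytes, alignment 8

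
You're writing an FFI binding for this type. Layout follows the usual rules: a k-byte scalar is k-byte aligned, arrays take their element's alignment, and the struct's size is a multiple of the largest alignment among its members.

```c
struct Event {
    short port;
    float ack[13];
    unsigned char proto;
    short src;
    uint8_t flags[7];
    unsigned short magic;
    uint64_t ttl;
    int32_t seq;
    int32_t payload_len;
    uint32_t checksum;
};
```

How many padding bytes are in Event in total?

0..2  port  (2B, 2-aligned)
2..4  -- padding (2B)
4..56  ack  (52B, 4-aligned)
56..57  proto  (1B, 1-aligned)
57..58  -- padding (1B)
58..60  src  (2B, 2-aligned)
60..67  flags  (7B, 1-aligned)
67..68  -- padding (1B)
68..70  magic  (2B, 2-aligned)
70..72  -- padding (2B)
72..80  ttl  (8B, 8-aligned)
80..84  seq  (4B, 4-aligned)
84..88  payload_len  (4B, 4-aligned)
88..92  checksum  (4B, 4-aligned)
92..96  -- tail padding (4B)
sizeof = 96, alignof = 8
data bytes 86, size 96 → padding 10

10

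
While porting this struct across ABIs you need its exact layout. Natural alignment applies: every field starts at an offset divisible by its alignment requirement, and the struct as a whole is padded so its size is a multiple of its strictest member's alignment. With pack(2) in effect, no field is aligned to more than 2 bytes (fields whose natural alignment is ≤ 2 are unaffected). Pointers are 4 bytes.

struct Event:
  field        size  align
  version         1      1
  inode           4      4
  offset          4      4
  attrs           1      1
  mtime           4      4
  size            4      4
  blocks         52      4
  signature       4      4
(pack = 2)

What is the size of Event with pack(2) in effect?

76

@0: version [1B, align 1] → 1
+1 pad (align 2)
@2: inode [4B, align 2] → 6
@6: offset [4B, align 2] → 10
@10: attrs [1B, align 1] → 11
+1 pad (align 2)
@12: mtime [4B, align 2] → 16
@16: size [4B, align 2] → 20
@20: blocks [52B, align 2] → 72
@72: signature [4B, align 2] → 76
size 76, align 2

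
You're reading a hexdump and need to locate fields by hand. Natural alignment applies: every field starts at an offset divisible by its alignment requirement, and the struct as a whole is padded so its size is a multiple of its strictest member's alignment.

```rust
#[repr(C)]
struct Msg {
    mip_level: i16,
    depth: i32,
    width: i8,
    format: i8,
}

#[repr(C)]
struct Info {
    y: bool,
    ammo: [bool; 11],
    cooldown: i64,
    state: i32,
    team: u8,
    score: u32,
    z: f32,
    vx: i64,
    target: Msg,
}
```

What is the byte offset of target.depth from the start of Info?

52

Msg: @0: mip_level [2B, align 2] → 2; +2 pad (align 4); @4: depth [4B, align 4] → 8; @8: width [1B, align 1] → 9; @9: format [1B, align 1] → 10; +2 tail pad (align 4); size 12, align 4
@0: y [1B, align 1] → 1
@1: ammo [11B, align 1] → 12
+4 pad (align 8)
@16: cooldown [8B, align 8] → 24
@24: state [4B, align 4] → 28
@28: team [1B, align 1] → 29
+3 pad (align 4)
@32: score [4B, align 4] → 36
@36: z [4B, align 4] → 40
@40: vx [8B, align 8] → 48
@48: target [12B, align 4] → 60
within Msg: depth at 4
48 + 4 = 52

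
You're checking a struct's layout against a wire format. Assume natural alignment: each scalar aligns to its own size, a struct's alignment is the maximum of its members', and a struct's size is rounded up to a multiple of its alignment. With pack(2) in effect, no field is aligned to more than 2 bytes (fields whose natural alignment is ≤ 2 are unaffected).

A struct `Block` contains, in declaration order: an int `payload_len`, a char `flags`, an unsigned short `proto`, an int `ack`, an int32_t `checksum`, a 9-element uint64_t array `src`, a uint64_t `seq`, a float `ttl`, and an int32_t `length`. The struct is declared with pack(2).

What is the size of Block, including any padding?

0..4  payload_len  (4B, 2-aligned)
4..5  flags  (1B, 1-aligned)
5..6  -- padding (1B)
6..8  proto  (2B, 2-aligned)
8..12  ack  (4B, 2-aligned)
12..16  checksum  (4B, 2-aligned)
16..88  src  (72B, 2-aligned)
88..96  seq  (8B, 2-aligned)
96..100  ttl  (4B, 2-aligned)
100..104  length  (4B, 2-aligned)
sizeof = 104, alignof = 2

104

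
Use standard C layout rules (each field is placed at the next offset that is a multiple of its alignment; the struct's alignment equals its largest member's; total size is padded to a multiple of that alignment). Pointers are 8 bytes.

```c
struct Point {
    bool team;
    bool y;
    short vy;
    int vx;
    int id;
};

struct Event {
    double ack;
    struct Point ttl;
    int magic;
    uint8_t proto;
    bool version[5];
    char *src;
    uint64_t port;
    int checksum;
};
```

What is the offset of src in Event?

Point: team at 0 (size 1, align 1) → ends 1; y at 1 (size 1, align 1) → ends 2; vy at 2 (size 2, align 2) → ends 4; vx at 4 (size 4, align 4) → ends 8; id at 8 (size 4, align 4) → ends 12; total 12 bytes, alignment 4
ack at 0 (size 8, align 8) → ends 8
ttl at 8 (size 12, align 4) → ends 20
magic at 20 (size 4, align 4) → ends 24
proto at 24 (size 1, align 1) → ends 25
version at 25 (size 5, align 1) → ends 30
pad 2 to align 8 for src
src at 32 (size 8, align 8) → ends 40

32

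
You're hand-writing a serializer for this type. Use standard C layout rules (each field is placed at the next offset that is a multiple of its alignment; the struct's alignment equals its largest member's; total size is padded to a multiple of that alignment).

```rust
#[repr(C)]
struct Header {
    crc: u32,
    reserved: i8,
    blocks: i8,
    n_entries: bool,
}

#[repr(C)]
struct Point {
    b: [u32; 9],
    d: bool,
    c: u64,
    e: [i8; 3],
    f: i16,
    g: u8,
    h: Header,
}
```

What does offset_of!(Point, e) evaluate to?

Header: crc at 0 (size 4, align 4) → ends 4; reserved at 4 (size 1, align 1) → ends 5; blocks at 5 (size 1, align 1) → ends 6; n_entries at 6 (size 1, align 1) → ends 7; tail pad 1 to reach multiple of 4; total 8 bytes, alignment 4
b at 0 (size 36, align 4) → ends 36
d at 36 (size 1, align 1) → ends 37
pad 3 to align 8 for c
c at 40 (size 8, align 8) → ends 48
e at 48 (size 3, align 1) → ends 51

48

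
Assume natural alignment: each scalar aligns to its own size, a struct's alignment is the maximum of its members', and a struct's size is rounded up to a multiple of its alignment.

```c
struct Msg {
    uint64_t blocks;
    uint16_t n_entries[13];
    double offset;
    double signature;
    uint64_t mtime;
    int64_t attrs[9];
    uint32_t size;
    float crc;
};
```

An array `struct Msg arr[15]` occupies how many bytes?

2160

0..8  blocks  (8B, 8-aligned)
8..34  n_entries  (26B, 2-aligned)
34..40  -- padding (6B)
40..48  offset  (8B, 8-aligned)
48..56  signature  (8B, 8-aligned)
56..64  mtime  (8B, 8-aligned)
64..136  attrs  (72B, 8-aligned)
136..140  size  (4B, 4-aligned)
140..144  crc  (4B, 4-aligned)
sizeof = 144, alignof = 8
array of 15: 15 × 144 = 2160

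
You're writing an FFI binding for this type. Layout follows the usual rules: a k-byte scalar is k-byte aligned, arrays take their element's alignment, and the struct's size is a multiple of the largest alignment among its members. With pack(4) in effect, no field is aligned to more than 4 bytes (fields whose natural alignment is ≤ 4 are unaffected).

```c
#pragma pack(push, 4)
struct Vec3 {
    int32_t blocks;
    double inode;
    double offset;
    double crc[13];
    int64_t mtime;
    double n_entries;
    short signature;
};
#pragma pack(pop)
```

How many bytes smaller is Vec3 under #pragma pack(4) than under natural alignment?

8

natural layout:
  0..4  blocks  (4B, 4-aligned)
  4..8  -- padding (4B)
  8..16  inode  (8B, 8-aligned)
  16..24  offset  (8B, 8-aligned)
  24..128  crc  (104B, 8-aligned)
  128..136  mtime  (8B, 8-aligned)
  136..144  n_entries  (8B, 8-aligned)
  144..146  signature  (2B, 2-aligned)
  146..152  -- tail padding (6B)
  sizeof = 152, alignof = 8
packed(4) layout:
  0..4  blocks  (4B, 4-aligned)
  4..12  inode  (8B, 4-aligned)
  12..20  offset  (8B, 4-aligned)
  20..124  crc  (104B, 4-aligned)
  124..132  mtime  (8B, 4-aligned)
  132..140  n_entries  (8B, 4-aligned)
  140..142  signature  (2B, 2-aligned)
  142..144  -- tail padding (2B)
  sizeof = 144, alignof = 4
152 − 144 = 8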